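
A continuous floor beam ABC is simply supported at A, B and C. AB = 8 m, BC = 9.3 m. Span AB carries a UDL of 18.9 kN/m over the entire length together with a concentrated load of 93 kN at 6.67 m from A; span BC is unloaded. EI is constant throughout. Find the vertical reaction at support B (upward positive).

R_B = 179.6 kN

Release continuity at B by inserting a hinge; the redundant is the internal moment M_B. The primary structure is two simply-supported spans AB and BC.
End slopes at the hinge B, treating each span as simply supported:
  span AB: UDL 18.9: wL³/(24EI) = 403.2/EI
  span AB: point load 93 at a = 6.67: Pab(L + a)/(6LEI) = 252.1/EI
  relative rotation θ_0 = (655.3 + 0)/EI = 655.3/EI
A unit hogging moment at B produces rotation L₁/(3EI) + L₂/(3EI) = 5.767/EI.
Slope continuity at B: θ_0 = M_B·5.767/EI, so M_B = 655.3/5.767 = 113.6 kN·m (hogging).
Span AB, ΣM about A with M_B applied at B: R_B^{AB}·8 = 1225 + 113.6, so R_B^{AB} = 167.3 kN and R_A = 244.2 − 167.3 = 76.86 kN.
Span BC, ΣM about C: R_B^{BC}·9.3 = 0 + 113.6, so R_B^{BC} = 12.22 kN and R_C = 0 − 12.22 = -12.22 kN.
R_B = 167.3 + 12.22 = 179.6 kN.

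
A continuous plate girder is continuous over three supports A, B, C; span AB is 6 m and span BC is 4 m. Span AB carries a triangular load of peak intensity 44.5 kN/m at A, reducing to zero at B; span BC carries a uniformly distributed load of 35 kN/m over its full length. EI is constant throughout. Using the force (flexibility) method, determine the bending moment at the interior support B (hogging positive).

Take M_B as the redundant. Released structure: two simple spans AB and BC with a hinge at B.
Rotations at B on the released spans (each span's end-slope, ×1/EI):
  span AB: triangular load, peak 44.5: 7w₀L³/(360EI) = 186.9/EI
  span BC: UDL 35: wL³/(24EI) = 93.33/EI
  relative rotation θ_0 = (186.9 + 93.33)/EI = 280.2/EI
A unit hogging moment at B produces rotation L₁/(3EI) + L₂/(3EI) = 3.333/EI.
Slope continuity at B: θ_0 = M_B·3.333/EI, so M_B = 280.2/3.333 = 84.07 kN·m (hogging).

M_B = 84.07 kN·m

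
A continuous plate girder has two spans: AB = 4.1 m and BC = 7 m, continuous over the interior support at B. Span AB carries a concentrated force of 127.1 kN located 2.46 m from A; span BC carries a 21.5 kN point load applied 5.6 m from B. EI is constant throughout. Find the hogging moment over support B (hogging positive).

M_B = 46.07 kN·m

Release continuity at B by inserting a hinge; the redundant is the internal moment M_B. The primary structure is two simply-supported spans AB and BC.
Discontinuity in slope at B on the released structure — sum the simple-span end rotations:
  span AB: point load 127.1 at a = 2.46: Pab(L + a)/(6LEI) = 136.7/EI
  span BC: point load 21.5 at a = 5.6: Pab(L + b)/(6LEI) = 33.71/EI
  relative rotation θ_0 = (136.7 + 33.71)/EI = 170.5/EI
A unit hogging moment at B produces rotation L₁/(3EI) + L₂/(3EI) = 3.7/EI.
Compatibility: M_B·(L₁+L₂)/(3EI) = θ_0, giving M_B = 46.07 kN·m (hogging).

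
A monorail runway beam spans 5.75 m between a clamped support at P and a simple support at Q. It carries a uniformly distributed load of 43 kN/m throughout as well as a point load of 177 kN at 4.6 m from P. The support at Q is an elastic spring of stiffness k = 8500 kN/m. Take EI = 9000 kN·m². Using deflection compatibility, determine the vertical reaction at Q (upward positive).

Choose R_Q as the redundant. The primary structure is the cantilever fixed at P.
Deflection at Q on the released cantilever, summing each load's contribution:
  UDL 43: wL⁴/(8EI) = 5876/EI
  point load 177 at a = 4.6: Pa²(3L − a)/(6EI) = 7896/EI
  δ_0 = 13772/EI
Flexibility coefficient — unit upward force at Q: δ_{QQ} = L³/(3EI) = 63.37/EI.
With EI = 9000 kN·m²: δ_0 = 1.5302 m and δ_{QQ} = 0.007041 m/kN.
Compatibility — the spring shortens by R_Q/k under the reaction it provides: δ_0 − R_Q·δ_{QQ} = R_Q/k. With 1/k = 0.000118 m/kN, R_Q = δ_0 / (δ_{QQ} + 1/k) = 1.5302 / (0.007041 + 0.000118) = 213.8 kN.

R_Q = 213.8 kN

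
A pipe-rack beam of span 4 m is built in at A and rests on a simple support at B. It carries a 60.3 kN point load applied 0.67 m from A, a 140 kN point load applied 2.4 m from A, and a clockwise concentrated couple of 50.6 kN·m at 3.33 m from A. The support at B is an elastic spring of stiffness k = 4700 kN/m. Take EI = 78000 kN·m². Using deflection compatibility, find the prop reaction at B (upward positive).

Release the roller at B. Primary structure: cantilever fixed at A.
Free-end deflection of the primary structure under the applied loading (downward +):
  point load 60.3 at a = 0.67: Pa²(3L − a)/(6EI) = 51.11/EI
  point load 140 at a = 2.4: Pa²(3L − a)/(6EI) = 1290/EI
  clockwise couple 50.6 at a = 3.33: M₀a(2L − a)/(2EI) = 393.4/EI
  δ_0 = 1735/EI
Tip deflection under a unit load at B: L³/(3EI) = 21.33/EI.
With EI = 78000 kN·m²: δ_0 = 0.022241 m and δ_{BB} = 0.000274 m/kN.
Compatibility — the spring shortens by R_B/k under the reaction it provides: δ_0 − R_B·δ_{BB} = R_B/k. With 1/k = 0.000213 m/kN, R_B = δ_0 / (δ_{BB} + 1/k) = 0.022241 / (0.000274 + 0.000213) = 45.74 kN.

R_B = 45.74 kN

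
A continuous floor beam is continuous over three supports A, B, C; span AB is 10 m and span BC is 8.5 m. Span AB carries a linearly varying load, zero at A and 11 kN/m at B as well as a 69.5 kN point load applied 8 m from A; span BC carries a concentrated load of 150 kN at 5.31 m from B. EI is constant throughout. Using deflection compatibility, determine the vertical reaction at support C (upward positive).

R_C = 71.57 kN

Insert a hinge at B; M_B is the redundant, and each span becomes simply supported.
Rotations at B on the released spans (each span's end-slope, ×1/EI):
  span AB: triangular load, peak 11: w₀L³/(45EI) = 244.4/EI
  span AB: point load 69.5 at a = 8: Pab(L + a)/(6LEI) = 333.6/EI
  span BC: point load 150 at a = 5.31: Pab(L + b)/(6LEI) = 582.4/EI
  relative rotation θ_0 = (578 + 582.4)/EI = 1160/EI
A unit hogging moment at B produces rotation L₁/(3EI) + L₂/(3EI) = 6.167/EI.
Slope continuity at B: θ_0 = M_B·6.167/EI, so M_B = 1160/6.167 = 188.2 kN·m (hogging).
Span BC, ΣM about C: R_B^{BC}·8.5 = 478.5 + 188.2, so R_B^{BC} = 78.43 kN and R_C = 150 − 78.43 = 71.57 kN.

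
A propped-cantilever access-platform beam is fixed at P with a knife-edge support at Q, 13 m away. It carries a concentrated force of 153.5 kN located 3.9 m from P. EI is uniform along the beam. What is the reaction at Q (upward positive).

R_Q = 18.65 kN

Release the roller at Q. Primary structure: cantilever fixed at P.
Downward deflection at the released point Q due to the loads:
  point load 153.5 at a = 3.9: Pa²(3L − a)/(6EI) = 13658/EI
Flexibility coefficient — unit upward force at Q: δ_{QQ} = L³/(3EI) = 732.3/EI.
Compatibility at Q: δ_0 − R_Q·δ_{QQ} = 0, so R_Q = 13658/732.3 = 18.65 kN.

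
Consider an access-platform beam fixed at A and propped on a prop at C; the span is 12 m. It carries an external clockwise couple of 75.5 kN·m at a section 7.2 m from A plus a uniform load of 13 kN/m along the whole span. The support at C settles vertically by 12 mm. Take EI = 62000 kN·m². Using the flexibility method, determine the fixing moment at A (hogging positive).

Choose R_C as the redundant. The primary structure is the cantilever fixed at A.
Free-end deflection of the primary structure under the applied loading (downward +):
  clockwise couple 75.5 at a = 7.2: M₀a(2L − a)/(2EI) = 4566/EI
  UDL 13: wL⁴/(8EI) = 33696/EI
  δ_0 = 38262/EI
Flexibility coefficient — unit upward force at C: δ_{CC} = L³/(3EI) = 576/EI.
With EI = 62000 kN·m²: δ_0 = 0.61713 m and δ_{CC} = 0.00929 m/kN.
Compatibility — the beam at C must follow the support down by 0.012 m: δ_0 − R_C·δ_{CC} = 0.012, so R_C = (0.61713 − 0.012)/0.00929 = 65.14 kN.
Moment equilibrium about A: M_A = Σ(load moments about A) − R_C·L = 1012 − 65.14×12 = 229.9 kN·m.

M_A = 229.9 kN·m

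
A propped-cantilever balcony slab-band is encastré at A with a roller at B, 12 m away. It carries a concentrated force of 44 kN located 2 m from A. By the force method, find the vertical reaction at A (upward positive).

Choose R_B as the redundant. The primary structure is the cantilever fixed at A.
Deflection at B on the released cantilever, summing each load's contribution:
  point load 44 at a = 2: Pa²(3L − a)/(6EI) = 997.3/EI
Flexibility coefficient — unit upward force at B: δ_{BB} = L³/(3EI) = 576/EI.
The prop prevents deflection at B: R_B = δ_0/δ_{BB} = 997.3/576 = 1.731 kN.
Vertical equilibrium: R_A = ΣP − R_B = 44 − 1.731 = 42.27 kN.

R_A = 42.27 kN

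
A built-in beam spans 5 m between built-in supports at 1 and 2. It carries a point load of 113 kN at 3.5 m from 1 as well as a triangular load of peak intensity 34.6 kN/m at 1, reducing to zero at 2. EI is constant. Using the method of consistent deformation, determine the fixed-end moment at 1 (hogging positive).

M_1 = 78.84 kN·m

Release both end moments; the primary structure is a simply-supported span 12 with redundants M_1 and M_2.
End rotations of the released simple span under the applied load (×1/EI):
  at 1: point load 113 at a = 3.5: Pab(L + b)/(6LEI) = 128.5/EI
  at 2: point load 113 at a = 3.5: Pab(L + a)/(6LEI) = 168.1/EI
  at 1: triangular load, peak 34.6: w₀L³/(45EI) = 96.11/EI
  at 2: triangular load, peak 34.6: 7w₀L³/(360EI) = 84.1/EI
  θ_10 = 224.6/EI,  θ_20 = 252.2/EI
Flexibility coefficients: a unit moment at one end gives L/(3EI) there and L/(6EI) at the far end, so f₁₁ = f₂₂ = 1.667/EI and f₁₂ = f₂₁ = 0.8333/EI.
Compatibility — zero rotation at each built-in end:
  1.667 M_1 + 0.8333 M_2 = 224.6
  0.8333 M_1 + 1.667 M_2 = 252.2
Solving the pair gives M_1 = 78.84 kN·m and M_2 = 111.9 kN·m (hogging).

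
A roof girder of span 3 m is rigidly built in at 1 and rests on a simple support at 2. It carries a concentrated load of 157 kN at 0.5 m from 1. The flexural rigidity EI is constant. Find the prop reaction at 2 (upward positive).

R_2 = 6.178 kN

Release the roller at 2. Primary structure: cantilever fixed at 1.
Downward deflection at the released point 2 due to the loads:
  point load 157 at a = 0.5: Pa²(3L − a)/(6EI) = 55.6/EI
Tip deflection under a unit load at 2: L³/(3EI) = 9/EI.
The prop prevents deflection at 2: R_2 = δ_0/δ_{22} = 55.6/9 = 6.178 kN.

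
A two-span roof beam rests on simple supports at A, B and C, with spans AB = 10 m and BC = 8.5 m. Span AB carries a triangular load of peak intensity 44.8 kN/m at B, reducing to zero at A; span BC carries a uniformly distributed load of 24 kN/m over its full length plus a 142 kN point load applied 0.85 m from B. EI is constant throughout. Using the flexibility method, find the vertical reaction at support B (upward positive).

Insert a hinge at B; M_B is the redundant, and each span becomes simply supported.
End slopes at the hinge B, treating each span as simply supported:
  span AB: triangular load, peak 44.8: w₀L³/(45EI) = 995.6/EI
  span BC: UDL 24: wL³/(24EI) = 614.1/EI
  span BC: point load 142 at a = 0.85: Pab(L + b)/(6LEI) = 292.4/EI
  relative rotation θ_0 = (995.6 + 906.5)/EI = 1902/EI
A unit hogging moment at B produces rotation L₁/(3EI) + L₂/(3EI) = 6.167/EI.
Slope continuity at B: θ_0 = M_B·6.167/EI, so M_B = 1902/6.167 = 308.4 kN·m (hogging).
Span AB, ΣM about A with M_B applied at B: R_B^{AB}·10 = 1493 + 308.4, so R_B^{AB} = 180.2 kN and R_A = 224 − 180.2 = 43.82 kN.
Span BC, ΣM about C: R_B^{BC}·8.5 = 1953 + 308.4, so R_B^{BC} = 266.1 kN and R_C = 346 − 266.1 = 79.91 kN.
R_B = 180.2 + 266.1 = 446.3 kN.

R_B = 446.3 kN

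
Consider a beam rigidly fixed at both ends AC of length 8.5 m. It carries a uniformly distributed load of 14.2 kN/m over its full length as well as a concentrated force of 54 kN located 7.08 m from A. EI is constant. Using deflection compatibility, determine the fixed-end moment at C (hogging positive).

Release both end moments; the primary structure is a simply-supported span AC with redundants M_A and M_C.
Simple-span end rotations at A and C under the given loads:
  at A: UDL 14.2: wL³/(24EI) = 363.4/EI
  at C: UDL 14.2: wL³/(24EI) = 363.4/EI
  at A: point load 54 at a = 7.08: Pab(L + b)/(6LEI) = 105.6/EI
  at C: point load 54 at a = 7.08: Pab(L + a)/(6LEI) = 165.8/EI
  θ_A0 = 469/EI,  θ_C0 = 529.2/EI
Flexibility coefficients: a unit moment at one end gives L/(3EI) there and L/(6EI) at the far end, so f₁₁ = f₂₂ = 2.833/EI and f₁₂ = f₂₁ = 1.417/EI.
Compatibility — zero rotation at each built-in end:
  2.833 M_A + 1.417 M_C = 469
  1.417 M_A + 2.833 M_C = 529.2
Solving the pair gives M_A = 96.17 kN·m and M_C = 138.7 kN·m (hogging).

M_C = 138.7 kN·m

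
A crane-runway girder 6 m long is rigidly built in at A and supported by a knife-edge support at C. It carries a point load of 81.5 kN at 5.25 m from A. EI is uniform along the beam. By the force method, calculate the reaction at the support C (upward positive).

R_C = 66.3 kN

Take the reaction at C as the redundant and release it; the primary structure is a cantilever fixed at A.
Free-end deflection of the primary structure under the applied loading (downward +):
  point load 81.5 at a = 5.25: Pa²(3L − a)/(6EI) = 4773/EI
Tip deflection under a unit load at C: L³/(3EI) = 72/EI.
The prop prevents deflection at C: R_C = δ_0/δ_{CC} = 4773/72 = 66.3 kN.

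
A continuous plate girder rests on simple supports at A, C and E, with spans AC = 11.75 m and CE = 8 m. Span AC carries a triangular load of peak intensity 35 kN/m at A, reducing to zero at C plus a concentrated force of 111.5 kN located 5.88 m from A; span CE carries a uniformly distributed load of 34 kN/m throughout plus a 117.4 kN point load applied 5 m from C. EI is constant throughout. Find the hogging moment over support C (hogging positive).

Take M_C as the redundant. Released structure: two simple spans AC and CE with a hinge at C.
Discontinuity in slope at C on the released structure — sum the simple-span end rotations:
  span AC: triangular load, peak 35: 7w₀L³/(360EI) = 1104/EI
  span AC: point load 111.5 at a = 5.88: Pab(L + a)/(6LEI) = 962.4/EI
  span CE: UDL 34: wL³/(24EI) = 725.3/EI
  span CE: point load 117.4 at a = 5: Pab(L + b)/(6LEI) = 403.6/EI
  relative rotation θ_0 = (2066 + 1129)/EI = 3195/EI
A unit hogging moment at C produces rotation L₁/(3EI) + L₂/(3EI) = 6.583/EI.
Slope continuity at C: θ_0 = M_C·6.583/EI, so M_C = 3195/6.583 = 485.4 kN·m (hogging).

M_C = 485.4 kN·m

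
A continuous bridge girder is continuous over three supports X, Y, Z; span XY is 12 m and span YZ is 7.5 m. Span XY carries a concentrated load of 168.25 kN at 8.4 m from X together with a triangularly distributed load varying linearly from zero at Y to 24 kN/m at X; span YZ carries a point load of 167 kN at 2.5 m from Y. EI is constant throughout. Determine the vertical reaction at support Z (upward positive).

R_Z = -2.34 kN

Insert a hinge at Y; M_Y is the redundant, and each span becomes simply supported.
Rotations at Y on the released spans (each span's end-slope, ×1/EI):
  span XY: point load 168.25 at a = 8.4: Pab(L + a)/(6LEI) = 1442/EI
  span XY: triangular load, peak 24: 7w₀L³/(360EI) = 806.4/EI
  span YZ: point load 167 at a = 2.5: Pab(L + b)/(6LEI) = 579.9/EI
  relative rotation θ_0 = (2248 + 579.9)/EI = 2828/EI
A unit hogging moment at Y produces rotation L₁/(3EI) + L₂/(3EI) = 6.5/EI.
Slope continuity at Y: θ_0 = M_Y·6.5/EI, so M_Y = 2828/6.5 = 435.1 kN·m (hogging).
Span YZ, ΣM about Z: R_Y^{YZ}·7.5 = 835 + 435.1, so R_Y^{YZ} = 169.3 kN and R_Z = 167 − 169.3 = -2.34 kN.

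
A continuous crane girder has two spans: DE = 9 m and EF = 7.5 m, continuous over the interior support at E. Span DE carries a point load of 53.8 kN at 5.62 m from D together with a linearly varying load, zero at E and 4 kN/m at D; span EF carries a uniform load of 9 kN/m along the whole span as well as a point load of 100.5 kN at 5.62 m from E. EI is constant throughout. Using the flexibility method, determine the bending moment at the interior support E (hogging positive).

Insert a hinge at E; M_E is the redundant, and each span becomes simply supported.
Discontinuity in slope at E on the released structure — sum the simple-span end rotations:
  span DE: point load 53.8 at a = 5.62: Pab(L + a)/(6LEI) = 276.7/EI
  span DE: triangular load, peak 4: 7w₀L³/(360EI) = 56.7/EI
  span EF: UDL 9: wL³/(24EI) = 158.2/EI
  span EF: point load 100.5 at a = 5.62: Pab(L + b)/(6LEI) = 221.3/EI
  relative rotation θ_0 = (333.4 + 379.5)/EI = 712.9/EI
A unit hogging moment at E produces rotation L₁/(3EI) + L₂/(3EI) = 5.5/EI.
Compatibility: M_E·(L₁+L₂)/(3EI) = θ_0, giving M_E = 129.6 kN·m (hogging).

M_E = 129.6 kN·m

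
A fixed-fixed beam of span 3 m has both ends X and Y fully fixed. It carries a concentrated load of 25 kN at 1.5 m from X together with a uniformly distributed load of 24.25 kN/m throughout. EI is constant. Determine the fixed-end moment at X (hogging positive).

Release both end moments; the primary structure is a simply-supported span XY with redundants M_X and M_Y.
Simple-span end rotations at X and Y under the given loads:
  at X: point load 25 at a = 1.5: Pab(L + b)/(6LEI) = 14.06/EI
  at Y: point load 25 at a = 1.5: Pab(L + a)/(6LEI) = 14.06/EI
  at X: UDL 24.25: wL³/(24EI) = 27.28/EI
  at Y: UDL 24.25: wL³/(24EI) = 27.28/EI
  θ_X0 = 41.34/EI,  θ_Y0 = 41.34/EI
Flexibility coefficients: a unit moment at one end gives L/(3EI) there and L/(6EI) at the far end, so f₁₁ = f₂₂ = 1/EI and f₁₂ = f₂₁ = 0.5/EI.
Compatibility — zero rotation at each built-in end:
  1 M_X + 0.5 M_Y = 41.34
  0.5 M_X + 1 M_Y = 41.34
Solving the pair gives M_X = 27.56 kN·m and M_Y = 27.56 kN·m (hogging).

M_X = 27.56 kN·m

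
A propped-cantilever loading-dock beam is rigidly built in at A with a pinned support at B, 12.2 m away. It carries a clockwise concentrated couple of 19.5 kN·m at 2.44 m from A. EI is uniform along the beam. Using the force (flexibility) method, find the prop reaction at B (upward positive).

Remove the prop at B; the released (primary) structure is a cantilever built in at A.
Deflection at B on the released cantilever, summing each load's contribution:
  clockwise couple 19.5 at a = 2.44: M₀a(2L − a)/(2EI) = 522.4/EI
Tip deflection under a unit load at B: L³/(3EI) = 605.3/EI.
Compatibility at B: δ_0 − R_B·δ_{BB} = 0, so R_B = 522.4/605.3 = 0.8631 kN.

R_B = 0.8631 kN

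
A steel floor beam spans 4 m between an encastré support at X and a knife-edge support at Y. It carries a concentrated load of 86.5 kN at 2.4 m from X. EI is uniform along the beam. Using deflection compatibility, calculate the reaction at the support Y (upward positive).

R_Y = 37.37 kN

Choose R_Y as the redundant. The primary structure is the cantilever fixed at X.
Downward deflection at the released point Y due to the loads:
  point load 86.5 at a = 2.4: Pa²(3L − a)/(6EI) = 797.2/EI
Tip deflection under a unit load at Y: L³/(3EI) = 21.33/EI.
The prop prevents deflection at Y: R_Y = δ_0/δ_{YY} = 797.2/21.33 = 37.37 kN.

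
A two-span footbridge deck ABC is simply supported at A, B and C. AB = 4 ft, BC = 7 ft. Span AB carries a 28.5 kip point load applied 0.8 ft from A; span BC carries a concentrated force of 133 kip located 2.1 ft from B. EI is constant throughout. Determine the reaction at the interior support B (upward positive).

R_B = 141.9 kip

Release continuity at B by inserting a hinge; the redundant is the internal moment M_B. The primary structure is two simply-supported spans AB and BC.
Rotations at B on the released spans (each span's end-slope, ×1/EI):
  span AB: point load 28.5 at a = 0.8: Pab(L + a)/(6LEI) = 14.59/EI
  span BC: point load 133 at a = 2.1: Pab(L + b)/(6LEI) = 387.8/EI
  relative rotation θ_0 = (14.59 + 387.8)/EI = 402.4/EI
A unit hogging moment at B produces rotation L₁/(3EI) + L₂/(3EI) = 3.667/EI.
Compatibility: M_B·(L₁+L₂)/(3EI) = θ_0, giving M_B = 109.7 kip·ft (hogging).
Span AB, ΣM about A with M_B applied at B: R_B^{AB}·4 = 22.8 + 109.7, so R_B^{AB} = 33.13 kip and R_A = 28.5 − 33.13 = -4.633 kip.
Span BC, ΣM about C: R_B^{BC}·7 = 651.7 + 109.7, so R_B^{BC} = 108.8 kip and R_C = 133 − 108.8 = 24.22 kip.
R_B = 33.13 + 108.8 = 141.9 kip.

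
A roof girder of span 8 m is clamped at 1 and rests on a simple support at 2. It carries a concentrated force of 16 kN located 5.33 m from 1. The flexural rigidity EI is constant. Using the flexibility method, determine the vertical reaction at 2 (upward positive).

Remove the prop at 2; the released (primary) structure is a cantilever built in at 1.
Primary-structure tip deflection at 2 by superposition:
  point load 16 at a = 5.33: Pa²(3L − a)/(6EI) = 1414/EI
Tip deflection under a unit load at 2: L³/(3EI) = 170.7/EI.
Compatibility at 2: δ_0 − R_2·δ_{22} = 0, so R_2 = 1414/170.7 = 8.287 kN.

R_2 = 8.287 kN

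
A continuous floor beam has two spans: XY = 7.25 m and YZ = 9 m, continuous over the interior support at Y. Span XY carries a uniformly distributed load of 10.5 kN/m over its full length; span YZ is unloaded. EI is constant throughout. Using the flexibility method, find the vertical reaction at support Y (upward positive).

Release continuity at Y by inserting a hinge; the redundant is the internal moment M_Y. The primary structure is two simply-supported spans XY and YZ.
Rotations at Y on the released spans (each span's end-slope, ×1/EI):
  span XY: UDL 10.5: wL³/(24EI) = 166.7/EI
  relative rotation θ_0 = (166.7 + 0)/EI = 166.7/EI
A unit hogging moment at Y produces rotation L₁/(3EI) + L₂/(3EI) = 5.417/EI.
Slope continuity at Y: θ_0 = M_Y·5.417/EI, so M_Y = 166.7/5.417 = 30.78 kN·m (hogging).
Span XY, ΣM about X with M_Y applied at Y: R_Y^{XY}·7.25 = 276 + 30.78, so R_Y^{XY} = 42.31 kN and R_X = 76.12 − 42.31 = 33.82 kN.
Span YZ, ΣM about Z: R_Y^{YZ}·9 = 0 + 30.78, so R_Y^{YZ} = 3.42 kN and R_Z = 0 − 3.42 = -3.42 kN.
R_Y = 42.31 + 3.42 = 45.73 kN.

R_Y = 45.73 kN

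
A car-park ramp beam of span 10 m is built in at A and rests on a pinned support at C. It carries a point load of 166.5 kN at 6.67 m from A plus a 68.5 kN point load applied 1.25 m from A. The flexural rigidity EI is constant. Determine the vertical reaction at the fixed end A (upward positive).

Choose R_C as the redundant. The primary structure is the cantilever fixed at A.
Primary-structure tip deflection at C by superposition:
  point load 166.5 at a = 6.67: Pa²(3L − a)/(6EI) = 28802/EI
  point load 68.5 at a = 1.25: Pa²(3L − a)/(6EI) = 512.9/EI
  δ_0 = 29315/EI
Tip deflection under a unit load at C: L³/(3EI) = 333.3/EI.
The prop prevents deflection at C: R_C = δ_0/δ_{CC} = 29315/333.3 = 87.95 kN.
Vertical equilibrium: R_A = ΣP − R_C = 235 − 87.95 = 147.1 kN.

R_A = 147.1 kN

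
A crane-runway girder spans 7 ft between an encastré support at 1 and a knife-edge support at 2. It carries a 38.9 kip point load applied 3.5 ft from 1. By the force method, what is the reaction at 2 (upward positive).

R_2 = 12.16 kip

Release the roller at 2. Primary structure: cantilever fixed at 1.
Free-end deflection of the primary structure under the applied loading (downward +):
  point load 38.9 at a = 3.5: Pa²(3L − a)/(6EI) = 1390/EI
Flexibility coefficient — unit upward force at 2: δ_{22} = L³/(3EI) = 114.3/EI.
Compatibility at 2: δ_0 − R_2·δ_{22} = 0, so R_2 = 1390/114.3 = 12.16 kip.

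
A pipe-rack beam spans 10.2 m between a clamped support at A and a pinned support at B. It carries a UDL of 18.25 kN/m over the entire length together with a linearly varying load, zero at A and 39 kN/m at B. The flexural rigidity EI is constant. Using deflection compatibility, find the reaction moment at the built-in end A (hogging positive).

M_A = 474 kN·m

Choose R_B as the redundant. The primary structure is the cantilever fixed at A.
Deflection at B on the released cantilever, summing each load's contribution:
  UDL 18.25: wL⁴/(8EI) = 24693/EI
  triangular load, peak 39 at the free end: 11w₀L⁴/(120EI) = 38697/EI
  δ_0 = 63390/EI
Tip deflection under a unit load at B: L³/(3EI) = 353.7/EI.
Compatibility at B: δ_0 − R_B·δ_{BB} = 0, so R_B = 63390/353.7 = 179.2 kN.
Moment equilibrium about A: M_A = Σ(load moments about A) − R_B·L = 2302 − 179.2×10.2 = 474 kN·m.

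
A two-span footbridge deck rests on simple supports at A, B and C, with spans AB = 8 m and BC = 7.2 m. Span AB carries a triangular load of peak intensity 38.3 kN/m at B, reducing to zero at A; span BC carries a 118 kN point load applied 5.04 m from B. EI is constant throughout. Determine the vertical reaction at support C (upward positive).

R_C = 63.02 kN

Insert a hinge at B; M_B is the redundant, and each span becomes simply supported.
Discontinuity in slope at B on the released structure — sum the simple-span end rotations:
  span AB: triangular load, peak 38.3: w₀L³/(45EI) = 435.8/EI
  span BC: point load 118 at a = 5.04: Pab(L + b)/(6LEI) = 278.3/EI
  relative rotation θ_0 = (435.8 + 278.3)/EI = 714.1/EI
A unit hogging moment at B produces rotation L₁/(3EI) + L₂/(3EI) = 5.067/EI.
Slope continuity at B: θ_0 = M_B·5.067/EI, so M_B = 714.1/5.067 = 140.9 kN·m (hogging).
Span BC, ΣM about C: R_B^{BC}·7.2 = 254.9 + 140.9, so R_B^{BC} = 54.98 kN and R_C = 118 − 54.98 = 63.02 kN.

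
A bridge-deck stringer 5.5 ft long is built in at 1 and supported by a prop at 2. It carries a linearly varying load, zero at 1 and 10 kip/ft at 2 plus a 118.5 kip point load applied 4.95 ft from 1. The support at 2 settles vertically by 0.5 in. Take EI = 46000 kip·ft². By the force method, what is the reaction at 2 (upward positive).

Choose R_2 as the redundant. The primary structure is the cantilever fixed at 1.
Downward deflection at the released point 2 due to the loads:
  triangular load, peak 10 at the free end: 11w₀L⁴/(120EI) = 838.8/EI
  point load 118.5 at a = 4.95: Pa²(3L − a)/(6EI) = 5589/EI
  δ_0 = 6428/EI
Tip deflection under a unit load at 2: L³/(3EI) = 55.46/EI.
With EI = 46000 kip·ft²: δ_0 = 0.13974 ft and δ_{22} = 0.001206 ft/kip.
Compatibility — the beam at 2 must follow the support down by 0.04167 ft: δ_0 − R_2·δ_{22} = 0.04167, so R_2 = (0.13974 − 0.04167)/0.001206 = 81.35 kip.

R_2 = 81.35 kip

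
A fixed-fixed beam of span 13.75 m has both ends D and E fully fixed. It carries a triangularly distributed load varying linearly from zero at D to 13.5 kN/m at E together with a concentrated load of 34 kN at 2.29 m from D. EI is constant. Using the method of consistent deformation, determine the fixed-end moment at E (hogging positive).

M_E = 138.4 kN·m

Take the two fixed-end moments M_D, M_E as redundants; the released structure is the simple span DE.
On the primary (simply-supported) span, the end slopes from the loading are:
  at D: triangular load, peak 13.5: 7w₀L³/(360EI) = 682.4/EI
  at E: triangular load, peak 13.5: w₀L³/(45EI) = 779.9/EI
  at D: point load 34 at a = 2.29: Pab(L + b)/(6LEI) = 272.7/EI
  at E: point load 34 at a = 2.29: Pab(L + a)/(6LEI) = 173.5/EI
  θ_D0 = 955.1/EI,  θ_E0 = 953.4/EI
Flexibility coefficients: a unit moment at one end gives L/(3EI) there and L/(6EI) at the far end, so f₁₁ = f₂₂ = 4.583/EI and f₁₂ = f₂₁ = 2.292/EI.
Compatibility — zero rotation at each built-in end:
  4.583 M_D + 2.292 M_E = 955.1
  2.292 M_D + 4.583 M_E = 953.4
Solving the pair gives M_D = 139.2 kN·m and M_E = 138.4 kN·m (hogging).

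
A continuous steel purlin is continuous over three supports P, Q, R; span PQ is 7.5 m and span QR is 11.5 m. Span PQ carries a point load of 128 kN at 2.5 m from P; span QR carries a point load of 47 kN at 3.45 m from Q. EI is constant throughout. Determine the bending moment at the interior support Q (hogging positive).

M_Q = 114.5 kN·m

Release continuity at Q by inserting a hinge; the redundant is the internal moment M_Q. The primary structure is two simply-supported spans PQ and QR.
End slopes at the hinge Q, treating each span as simply supported:
  span PQ: point load 128 at a = 2.5: Pab(L + a)/(6LEI) = 355.6/EI
  span QR: point load 47 at a = 3.45: Pab(L + b)/(6LEI) = 369.8/EI
  relative rotation θ_0 = (355.6 + 369.8)/EI = 725.4/EI
A unit hogging moment at Q produces rotation L₁/(3EI) + L₂/(3EI) = 6.333/EI.
Compatibility: M_Q·(L₁+L₂)/(3EI) = θ_0, giving M_Q = 114.5 kN·m (hogging).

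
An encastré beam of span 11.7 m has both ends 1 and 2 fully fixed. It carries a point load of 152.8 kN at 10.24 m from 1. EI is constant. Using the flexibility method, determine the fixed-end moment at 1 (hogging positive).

M_1 = 24.36 kN·m

Release both end moments; the primary structure is a simply-supported span 12 with redundants M_1 and M_2.
On the primary (simply-supported) span, the end slopes from the loading are:
  at 1: point load 152.8 at a = 10.24: Pab(L + b)/(6LEI) = 428.2/EI
  at 2: point load 152.8 at a = 10.24: Pab(L + a)/(6LEI) = 714/EI
  θ_10 = 428.2/EI,  θ_20 = 714/EI
Flexibility coefficients: a unit moment at one end gives L/(3EI) there and L/(6EI) at the far end, so f₁₁ = f₂₂ = 3.9/EI and f₁₂ = f₂₁ = 1.95/EI.
Compatibility — zero rotation at each built-in end:
  3.9 M_1 + 1.95 M_2 = 428.2
  1.95 M_1 + 3.9 M_2 = 714
Solving the pair gives M_1 = 24.36 kN·m and M_2 = 170.9 kN·m (hogging).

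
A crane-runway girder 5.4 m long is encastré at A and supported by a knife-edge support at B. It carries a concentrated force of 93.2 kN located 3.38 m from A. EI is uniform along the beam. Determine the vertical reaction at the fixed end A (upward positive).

Remove the prop at B; the released (primary) structure is a cantilever built in at A.
Deflection at B on the released cantilever, summing each load's contribution:
  point load 93.2 at a = 3.38: Pa²(3L − a)/(6EI) = 2275/EI
Tip deflection under a unit load at B: L³/(3EI) = 52.49/EI.
Compatibility at B: δ_0 − R_B·δ_{BB} = 0, so R_B = 2275/52.49 = 43.34 kN.
Vertical equilibrium: R_A = ΣP − R_B = 93.2 − 43.34 = 49.86 kN.

R_A = 49.86 kN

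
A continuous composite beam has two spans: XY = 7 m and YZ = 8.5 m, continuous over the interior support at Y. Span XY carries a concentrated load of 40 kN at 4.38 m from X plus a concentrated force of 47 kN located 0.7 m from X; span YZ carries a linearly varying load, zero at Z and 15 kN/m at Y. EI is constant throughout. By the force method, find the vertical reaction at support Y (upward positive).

Release continuity at Y by inserting a hinge; the redundant is the internal moment M_Y. The primary structure is two simply-supported spans XY and YZ.
End slopes at the hinge Y, treating each span as simply supported:
  span XY: point load 40 at a = 4.38: Pab(L + a)/(6LEI) = 124.4/EI
  span XY: point load 47 at a = 0.7: Pab(L + a)/(6LEI) = 38/EI
  span YZ: triangular load, peak 15: w₀L³/(45EI) = 204.7/EI
  relative rotation θ_0 = (162.4 + 204.7)/EI = 367.1/EI
A unit hogging moment at Y produces rotation L₁/(3EI) + L₂/(3EI) = 5.167/EI.
Compatibility: M_Y·(L₁+L₂)/(3EI) = θ_0, giving M_Y = 71.05 kN·m (hogging).
Span XY, ΣM about X with M_Y applied at Y: R_Y^{XY}·7 = 208.1 + 71.05, so R_Y^{XY} = 39.88 kN and R_X = 87 − 39.88 = 47.12 kN.
Span YZ, ΣM about Z: R_Y^{YZ}·8.5 = 361.2 + 71.05, so R_Y^{YZ} = 50.86 kN and R_Z = 63.75 − 50.86 = 12.89 kN.
R_Y = 39.88 + 50.86 = 90.74 kN.

R_Y = 90.74 kN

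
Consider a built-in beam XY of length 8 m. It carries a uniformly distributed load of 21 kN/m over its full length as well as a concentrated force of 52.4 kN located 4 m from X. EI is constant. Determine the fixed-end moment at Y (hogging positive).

Release both end moments; the primary structure is a simply-supported span XY with redundants M_X and M_Y.
Simple-span end rotations at X and Y under the given loads:
  at X: UDL 21: wL³/(24EI) = 448/EI
  at Y: UDL 21: wL³/(24EI) = 448/EI
  at X: point load 52.4 at a = 4: Pab(L + b)/(6LEI) = 209.6/EI
  at Y: point load 52.4 at a = 4: Pab(L + a)/(6LEI) = 209.6/EI
  θ_X0 = 657.6/EI,  θ_Y0 = 657.6/EI
Flexibility coefficients: a unit moment at one end gives L/(3EI) there and L/(6EI) at the far end, so f₁₁ = f₂₂ = 2.667/EI and f₁₂ = f₂₁ = 1.333/EI.
Compatibility — zero rotation at each built-in end:
  2.667 M_X + 1.333 M_Y = 657.6
  1.333 M_X + 2.667 M_Y = 657.6
Solving the pair gives M_X = 164.4 kN·m and M_Y = 164.4 kN·m (hogging).

M_Y = 164.4 kN·m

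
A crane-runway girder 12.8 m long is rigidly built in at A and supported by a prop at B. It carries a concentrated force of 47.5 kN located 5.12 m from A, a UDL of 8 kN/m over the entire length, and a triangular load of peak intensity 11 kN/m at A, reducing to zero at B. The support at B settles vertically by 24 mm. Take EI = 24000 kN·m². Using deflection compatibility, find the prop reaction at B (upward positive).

Release the roller at B. Primary structure: cantilever fixed at A.
Downward deflection at the released point B due to the loads:
  point load 47.5 at a = 5.12: Pa²(3L − a)/(6EI) = 6907/EI
  UDL 8: wL⁴/(8EI) = 26844/EI
  triangular load, peak 11 at the fixed end: w₀L⁴/(30EI) = 9843/EI
  δ_0 = 43593/EI
Tip deflection under a unit load at B: L³/(3EI) = 699.1/EI.
With EI = 24000 kN·m²: δ_0 = 1.8164 m and δ_{BB} = 0.029127 m/kN.
Compatibility — the beam at B must follow the support down by 0.024 m: δ_0 − R_B·δ_{BB} = 0.024, so R_B = (1.8164 − 0.024)/0.029127 = 61.54 kN.

R_B = 61.54 kN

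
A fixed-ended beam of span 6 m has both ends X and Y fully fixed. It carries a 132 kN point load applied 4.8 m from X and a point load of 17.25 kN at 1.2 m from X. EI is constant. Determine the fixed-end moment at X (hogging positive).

Take the two fixed-end moments M_X, M_Y as redundants; the released structure is the simple span XY.
On the primary (simply-supported) span, the end slopes from the loading are:
  at X: point load 132 at a = 4.8: Pab(L + b)/(6LEI) = 152.1/EI
  at Y: point load 132 at a = 4.8: Pab(L + a)/(6LEI) = 228.1/EI
  at X: point load 17.25 at a = 1.2: Pab(L + b)/(6LEI) = 29.81/EI
  at Y: point load 17.25 at a = 1.2: Pab(L + a)/(6LEI) = 19.87/EI
  θ_X0 = 181.9/EI,  θ_Y0 = 248/EI
Flexibility coefficients: a unit moment at one end gives L/(3EI) there and L/(6EI) at the far end, so f₁₁ = f₂₂ = 2/EI and f₁₂ = f₂₁ = 1/EI.
Compatibility — zero rotation at each built-in end:
  2 M_X + 1 M_Y = 181.9
  1 M_X + 2 M_Y = 248
Solving the pair gives M_X = 38.59 kN·m and M_Y = 104.7 kN·m (hogging).

M_X = 38.59 kN·m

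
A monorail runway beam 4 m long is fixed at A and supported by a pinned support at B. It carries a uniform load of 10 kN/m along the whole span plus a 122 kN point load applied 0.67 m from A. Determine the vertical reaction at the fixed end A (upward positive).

Choose R_B as the redundant. The primary structure is the cantilever fixed at A.
Deflection at B on the released cantilever, summing each load's contribution:
  UDL 10: wL⁴/(8EI) = 320/EI
  point load 122 at a = 0.67: Pa²(3L − a)/(6EI) = 103.4/EI
  δ_0 = 423.4/EI
Flexibility coefficient — unit upward force at B: δ_{BB} = L³/(3EI) = 21.33/EI.
Compatibility at B: δ_0 − R_B·δ_{BB} = 0, so R_B = 423.4/21.33 = 19.85 kN.
Vertical equilibrium: R_A = ΣP − R_B = 162 − 19.85 = 142.2 kN.

R_A = 142.2 kN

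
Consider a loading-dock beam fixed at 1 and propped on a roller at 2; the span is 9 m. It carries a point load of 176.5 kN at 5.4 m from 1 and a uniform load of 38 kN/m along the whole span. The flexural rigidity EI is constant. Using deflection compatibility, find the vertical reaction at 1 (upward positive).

R_1 = 314 kN

Remove the prop at 2; the released (primary) structure is a cantilever built in at 1.
Free-end deflection of the primary structure under the applied loading (downward +):
  point load 176.5 at a = 5.4: Pa²(3L − a)/(6EI) = 18528/EI
  UDL 38: wL⁴/(8EI) = 31165/EI
  δ_0 = 49693/EI
Flexibility coefficient — unit upward force at 2: δ_{22} = L³/(3EI) = 243/EI.
The prop prevents deflection at 2: R_2 = δ_0/δ_{22} = 49693/243 = 204.5 kN.
Vertical equilibrium: R_1 = ΣP − R_2 = 518.5 − 204.5 = 314 kN.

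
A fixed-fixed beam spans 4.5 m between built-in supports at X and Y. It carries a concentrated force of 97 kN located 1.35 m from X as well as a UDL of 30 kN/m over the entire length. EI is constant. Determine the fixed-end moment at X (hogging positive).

Release both end moments; the primary structure is a simply-supported span XY with redundants M_X and M_Y.
On the primary (simply-supported) span, the end slopes from the loading are:
  at X: point load 97 at a = 1.35: Pab(L + b)/(6LEI) = 116.9/EI
  at Y: point load 97 at a = 1.35: Pab(L + a)/(6LEI) = 89.37/EI
  at X: UDL 30: wL³/(24EI) = 113.9/EI
  at Y: UDL 30: wL³/(24EI) = 113.9/EI
  θ_X0 = 230.8/EI,  θ_Y0 = 203.3/EI
Flexibility coefficients: a unit moment at one end gives L/(3EI) there and L/(6EI) at the far end, so f₁₁ = f₂₂ = 1.5/EI and f₁₂ = f₂₁ = 0.75/EI.
Compatibility — zero rotation at each built-in end:
  1.5 M_X + 0.75 M_Y = 230.8
  0.75 M_X + 1.5 M_Y = 203.3
Solving the pair gives M_X = 114.8 kN·m and M_Y = 78.12 kN·m (hogging).

M_X = 114.8 kN·m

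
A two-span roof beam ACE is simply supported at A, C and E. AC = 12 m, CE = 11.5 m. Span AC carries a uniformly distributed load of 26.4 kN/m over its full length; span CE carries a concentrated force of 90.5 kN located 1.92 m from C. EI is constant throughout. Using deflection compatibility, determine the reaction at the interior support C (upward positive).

Release continuity at C by inserting a hinge; the redundant is the internal moment M_C. The primary structure is two simply-supported spans AC and CE.
End slopes at the hinge C, treating each span as simply supported:
  span AC: UDL 26.4: wL³/(24EI) = 1901/EI
  span CE: point load 90.5 at a = 1.92: Pab(L + b)/(6LEI) = 508.6/EI
  relative rotation θ_0 = (1901 + 508.6)/EI = 2409/EI
A unit hogging moment at C produces rotation L₁/(3EI) + L₂/(3EI) = 7.833/EI.
Compatibility: M_C·(L₁+L₂)/(3EI) = θ_0, giving M_C = 307.6 kN·m (hogging).
Span AC, ΣM about A with M_C applied at C: R_C^{AC}·12 = 1901 + 307.6, so R_C^{AC} = 184 kN and R_A = 316.8 − 184 = 132.8 kN.
Span CE, ΣM about E: R_C^{CE}·11.5 = 867 + 307.6, so R_C^{CE} = 102.1 kN and R_E = 90.5 − 102.1 = -11.64 kN.
R_C = 184 + 102.1 = 286.2 kN.

R_C = 286.2 kN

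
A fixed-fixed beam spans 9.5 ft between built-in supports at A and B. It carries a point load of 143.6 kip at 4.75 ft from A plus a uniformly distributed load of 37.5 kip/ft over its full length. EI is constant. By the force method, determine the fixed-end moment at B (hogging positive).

Release both end moments; the primary structure is a simply-supported span AB with redundants M_A and M_B.
Simple-span end rotations at A and B under the given loads:
  at A: point load 143.6 at a = 4.75: Pab(L + b)/(6LEI) = 810/EI
  at B: point load 143.6 at a = 4.75: Pab(L + a)/(6LEI) = 810/EI
  at A: UDL 37.5: wL³/(24EI) = 1340/EI
  at B: UDL 37.5: wL³/(24EI) = 1340/EI
  θ_A0 = 2150/EI,  θ_B0 = 2150/EI
Flexibility coefficients: a unit moment at one end gives L/(3EI) there and L/(6EI) at the far end, so f₁₁ = f₂₂ = 3.167/EI and f₁₂ = f₂₁ = 1.583/EI.
Compatibility — zero rotation at each built-in end:
  3.167 M_A + 1.583 M_B = 2150
  1.583 M_A + 3.167 M_B = 2150
Solving the pair gives M_A = 452.6 kip·ft and M_B = 452.6 kip·ft (hogging).

M_B = 452.6 kip·ft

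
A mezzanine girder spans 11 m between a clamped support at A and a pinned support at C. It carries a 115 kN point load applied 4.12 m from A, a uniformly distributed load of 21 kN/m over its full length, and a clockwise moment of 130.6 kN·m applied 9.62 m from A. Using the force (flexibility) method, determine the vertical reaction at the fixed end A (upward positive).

R_A = 220.7 kN

Choose R_C as the redundant. The primary structure is the cantilever fixed at A.
Free-end deflection of the primary structure under the applied loading (downward +):
  point load 115 at a = 4.12: Pa²(3L − a)/(6EI) = 9396/EI
  UDL 21: wL⁴/(8EI) = 38433/EI
  clockwise couple 130.6 at a = 9.62: M₀a(2L − a)/(2EI) = 7777/EI
  δ_0 = 55605/EI
Flexibility coefficient — unit upward force at C: δ_{CC} = L³/(3EI) = 443.7/EI.
Compatibility at C: δ_0 − R_C·δ_{CC} = 0, so R_C = 55605/443.7 = 125.3 kN.
Vertical equilibrium: R_A = ΣP − R_C = 346 − 125.3 = 220.7 kN.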